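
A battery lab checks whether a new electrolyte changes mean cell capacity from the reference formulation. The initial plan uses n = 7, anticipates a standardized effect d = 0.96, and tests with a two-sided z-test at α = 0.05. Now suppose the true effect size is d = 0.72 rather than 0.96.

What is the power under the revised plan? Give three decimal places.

Power ≈ 0.478

With d = 0.72: δ = d·√n = 0.72 × √7 = 1.9049. Critical value z_{0.025} = 1.960.
Revised power = Φ(δ − 1.960) + Φ(−δ − 1.960) = Φ(-0.055) + Φ(-3.865) = 0.4781 + 0.0001 = 0.4781.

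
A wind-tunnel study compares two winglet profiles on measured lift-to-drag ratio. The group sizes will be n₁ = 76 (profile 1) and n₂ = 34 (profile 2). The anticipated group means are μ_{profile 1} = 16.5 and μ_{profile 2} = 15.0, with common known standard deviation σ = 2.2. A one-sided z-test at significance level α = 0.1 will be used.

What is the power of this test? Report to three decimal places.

Power ≈ 0.978

Standardized effect: d = |μ_{profile 1} − μ_{profile 2}| / σ = |16.5 − 15.0| / 2.2 = 0.6818
Noncentrality parameter: δ = d / √(1/n₁ + 1/n₂) = 0.6818 / √(1/76 + 1/34) = 3.3046
One-sided α = 0.1 → critical value z_{0.1} = 1.282.
Power = Φ(δ − 1.282) = Φ(2.023) = 0.9785.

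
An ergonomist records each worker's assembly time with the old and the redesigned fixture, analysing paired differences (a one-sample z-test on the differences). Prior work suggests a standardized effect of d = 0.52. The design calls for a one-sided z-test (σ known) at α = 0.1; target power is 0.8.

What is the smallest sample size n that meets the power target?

Set Φ(δ − 1.282) = 0.8; then δ − 1.282 = Φ⁻¹(0.8) = 0.842, giving δ = 2.123.
δ = d·√n ⇒ n = (δ/d)² = (2.123 / 0.52)² = 16.67.
Rounding up, n = 17.

n = 17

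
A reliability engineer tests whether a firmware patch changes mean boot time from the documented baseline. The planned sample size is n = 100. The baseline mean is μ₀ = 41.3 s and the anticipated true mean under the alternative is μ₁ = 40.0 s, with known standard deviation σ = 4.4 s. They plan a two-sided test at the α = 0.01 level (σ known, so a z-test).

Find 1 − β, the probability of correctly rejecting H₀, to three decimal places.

Power ≈ 0.648

Standardized effect: d = |μ₁ − μ₀| / σ = |40.0 − 41.3| / 4.4 = 0.2955
Noncentrality parameter: δ = d·√n = 0.2955 × √100 = 2.9545
Two-sided α = 0.01 → critical value z_{0.005} = 2.576.
Power = Φ(δ − 2.576) + Φ(−δ − 2.576) = Φ(0.379) + Φ(-5.530) = 0.6476 + 0.0000 = 0.6476.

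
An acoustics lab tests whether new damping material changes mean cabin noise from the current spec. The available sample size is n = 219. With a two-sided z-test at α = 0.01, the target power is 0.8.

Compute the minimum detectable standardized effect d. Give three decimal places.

Need Φ(δ − 2.576) = 0.8, so δ = 2.576 + 0.842 = 3.417.
(Lower-tail contribution to power is negligible for δ > 0.)
δ = d·√n ⇒ d = δ/√n = 3.417/√219 = 0.2309.

d ≈ 0.231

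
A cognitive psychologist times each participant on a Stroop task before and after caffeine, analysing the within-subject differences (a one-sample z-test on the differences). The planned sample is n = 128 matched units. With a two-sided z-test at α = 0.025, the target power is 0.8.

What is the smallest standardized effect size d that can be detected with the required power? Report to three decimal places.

d ≈ 0.273

Required noncentrality: δ = z_{0.0125} + z_{0.20} = 2.241 + 0.842 = 3.083.
(Lower-tail contribution to power is negligible for δ > 0.)
δ = d·√n ⇒ d = δ/√n = 3.083/√128 = 0.2725.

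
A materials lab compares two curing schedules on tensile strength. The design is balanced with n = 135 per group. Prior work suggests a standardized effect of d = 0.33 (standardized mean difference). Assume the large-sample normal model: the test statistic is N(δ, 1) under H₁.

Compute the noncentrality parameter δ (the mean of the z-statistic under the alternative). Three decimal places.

δ = d·√(n/2) = 0.33 × √(135/2) = 2.7112

δ ≈ 2.711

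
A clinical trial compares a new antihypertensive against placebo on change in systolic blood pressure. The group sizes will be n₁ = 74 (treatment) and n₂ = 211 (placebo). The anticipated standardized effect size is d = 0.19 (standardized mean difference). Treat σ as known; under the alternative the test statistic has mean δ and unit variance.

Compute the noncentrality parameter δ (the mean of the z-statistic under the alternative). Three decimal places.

δ ≈ 1.406

δ = d / √(1/n₁ + 1/n₂) = 0.19 / √(1/74 + 1/211) = 1.4063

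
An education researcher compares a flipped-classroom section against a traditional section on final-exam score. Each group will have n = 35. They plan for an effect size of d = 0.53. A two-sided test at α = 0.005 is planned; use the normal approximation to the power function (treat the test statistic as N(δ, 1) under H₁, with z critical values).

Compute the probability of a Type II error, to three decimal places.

Noncentrality parameter: λ = d·√(n/2) = 0.53 × √(35/2) = 2.2171
Critical value for a two-sided test at α = 0.005: z_{α/2} = 2.807.
Power = Φ(λ − 2.807) + Φ(−λ − 2.807) = Φ(-0.590) + Φ(-5.024) = 0.2776 + 0.0000 = 0.2776.
Type II error: β = 1 − power = 1 − 0.2776 = 0.7224.

β ≈ 0.722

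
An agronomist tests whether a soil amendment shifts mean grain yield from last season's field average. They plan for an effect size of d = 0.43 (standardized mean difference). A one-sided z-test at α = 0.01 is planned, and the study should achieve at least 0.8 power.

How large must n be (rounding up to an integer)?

For power 0.8 need Φ(δ − z_{0.01}) = 0.8, so δ = z_{0.01} + z_{0.20} = 2.326 + 0.842 = 3.168.
δ = d·√n ⇒ n = (δ/d)² = (3.168 / 0.43)² = 54.28.
Round up to the next whole unit.

n = 55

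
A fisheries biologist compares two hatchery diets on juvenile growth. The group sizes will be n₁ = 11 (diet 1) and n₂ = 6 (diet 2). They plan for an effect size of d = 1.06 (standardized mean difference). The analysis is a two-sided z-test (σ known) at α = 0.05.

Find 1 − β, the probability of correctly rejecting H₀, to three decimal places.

Power ≈ 0.551

Noncentrality parameter: δ = d / √(1/n₁ + 1/n₂) = 1.06 / √(1/11 + 1/6) = 2.0886
Critical value for a two-sided test at α = 0.05: z_{α/2} = 1.960.
Power = Φ(δ − 1.960) + Φ(−δ − 1.960) = Φ(0.129) + Φ(-4.049) = 0.5512 + 0.0000 = 0.5512.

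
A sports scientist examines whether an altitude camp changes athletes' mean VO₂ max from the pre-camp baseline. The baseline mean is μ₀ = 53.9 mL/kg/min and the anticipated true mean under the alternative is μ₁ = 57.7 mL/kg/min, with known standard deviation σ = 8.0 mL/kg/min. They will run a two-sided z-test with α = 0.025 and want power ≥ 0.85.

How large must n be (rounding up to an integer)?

n = 48

Standardized effect: d = |μ₁ − μ₀| / σ = |57.7 − 53.9| / 8.0 = 0.4750
For power 0.85 need Φ(δ − z_{0.0125}) = 0.85, so δ = z_{0.0125} + z_{0.15} = 2.241 + 1.036 = 3.278.
(For δ > 0 the lower-tail rejection region contributes negligibly to power, so the one-term inversion is standard.)
δ = d·√n ⇒ n = (δ/d)² = (3.278 / 0.4750)² = 47.62.
Rounding up, n = 48.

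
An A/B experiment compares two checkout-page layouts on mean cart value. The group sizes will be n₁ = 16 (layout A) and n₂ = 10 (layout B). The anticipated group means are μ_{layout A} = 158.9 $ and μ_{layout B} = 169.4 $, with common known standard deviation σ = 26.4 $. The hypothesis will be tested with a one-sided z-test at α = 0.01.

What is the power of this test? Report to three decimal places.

Standardized effect: d = |μ_{layout A} − μ_{layout B}| / σ = |158.9 − 169.4| / 26.4 = 0.3977
Noncentrality parameter: λ = d / √(1/n₁ + 1/n₂) = 0.3977 / √(1/16 + 1/10) = 0.9866
One-sided α = 0.01 → critical value z_{0.01} = 2.326.
Power = P(Z > 2.326 − λ) = Φ(-1.340) = 0.0902.

Power ≈ 0.090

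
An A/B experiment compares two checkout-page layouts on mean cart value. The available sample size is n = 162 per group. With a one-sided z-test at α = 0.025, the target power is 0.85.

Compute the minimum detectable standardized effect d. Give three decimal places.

d ≈ 0.333

Required noncentrality: δ = z_{0.025} + z_{0.15} = 1.960 + 1.036 = 2.996.
δ = d·√(n/2) ⇒ d = δ/√(n/2) = 2.996/√(162/2) = 0.3329.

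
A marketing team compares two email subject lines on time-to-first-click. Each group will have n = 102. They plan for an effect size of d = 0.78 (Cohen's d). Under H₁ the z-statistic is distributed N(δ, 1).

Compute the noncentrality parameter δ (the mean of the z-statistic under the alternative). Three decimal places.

The noncentrality parameter scales effect size by the design's sample-size factor: δ = d·√(n/2) = 0.78 × √(102/2) = 5.5703

δ ≈ 5.570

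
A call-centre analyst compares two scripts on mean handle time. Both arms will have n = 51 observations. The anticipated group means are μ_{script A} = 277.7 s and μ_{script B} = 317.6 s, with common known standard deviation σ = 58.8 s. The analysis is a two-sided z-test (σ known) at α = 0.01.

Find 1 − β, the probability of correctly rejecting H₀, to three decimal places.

Standardized effect: d = |μ_{script A} − μ_{script B}| / σ = |277.7 − 317.6| / 58.8 = 0.6786
Noncentrality parameter: λ = d·√(n/2) = 0.6786 × √(51/2) = 3.4266
Two-sided α = 0.01 → critical value z_{0.005} = 2.576.
Power = Φ(λ − 2.576) + Φ(−λ − 2.576) = Φ(0.851) + Φ(-6.002) = 0.8026 + 0.0000 = 0.8026.

Power ≈ 0.803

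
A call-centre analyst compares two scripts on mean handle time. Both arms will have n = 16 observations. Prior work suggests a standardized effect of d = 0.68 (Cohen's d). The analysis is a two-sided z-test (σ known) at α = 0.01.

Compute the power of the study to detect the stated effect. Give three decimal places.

Noncentrality parameter: δ = d·√(n/2) = 0.68 × √(16/2) = 1.9233
Critical value for a two-sided test at α = 0.01: z_{α/2} = 2.576.
Power = Φ(δ − 2.576) + Φ(−δ − 2.576) = Φ(-0.652) + Φ(-4.499) = 0.2570 + 0.0000 = 0.2570.

Power ≈ 0.257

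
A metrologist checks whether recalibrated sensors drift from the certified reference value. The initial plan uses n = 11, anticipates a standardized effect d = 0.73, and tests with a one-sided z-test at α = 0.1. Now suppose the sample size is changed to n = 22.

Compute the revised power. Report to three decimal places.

Power ≈ 0.984

With n = 22: δ = d·√n = 0.73 × √22 = 3.4240. Critical value z_{0.1} = 1.282.
Revised power = P(Z > 1.282 − δ) = Φ(2.142) = 0.9839.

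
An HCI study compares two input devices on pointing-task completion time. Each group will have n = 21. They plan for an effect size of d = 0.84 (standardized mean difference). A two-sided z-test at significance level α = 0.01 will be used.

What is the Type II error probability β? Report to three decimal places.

β ≈ 0.442

Noncentrality parameter: δ = d·√(n/2) = 0.84 × √(21/2) = 2.7219
Two-sided α = 0.01 → critical value z_{0.005} = 2.576.
Power = Φ(δ − 2.576) + Φ(−δ − 2.576) = Φ(0.146) + Φ(-5.298) = 0.5581 + 0.0000 = 0.5581.
Type II error: β = 1 − power = 1 − 0.5581 = 0.4419.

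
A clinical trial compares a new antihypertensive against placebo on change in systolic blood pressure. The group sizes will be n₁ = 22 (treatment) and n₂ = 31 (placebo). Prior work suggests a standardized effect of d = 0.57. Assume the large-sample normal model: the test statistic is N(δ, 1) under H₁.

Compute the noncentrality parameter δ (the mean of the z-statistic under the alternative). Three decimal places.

The noncentrality parameter scales effect size by the design's sample-size factor: δ = d / √(1/n₁ + 1/n₂) = 0.57 / √(1/22 + 1/31) = 2.0447

δ ≈ 2.045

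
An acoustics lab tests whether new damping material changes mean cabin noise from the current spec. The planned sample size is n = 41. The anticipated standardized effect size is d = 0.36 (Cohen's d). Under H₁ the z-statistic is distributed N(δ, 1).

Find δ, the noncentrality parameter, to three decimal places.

δ ≈ 2.305

δ = d·√n = 0.36 × √41 = 2.3051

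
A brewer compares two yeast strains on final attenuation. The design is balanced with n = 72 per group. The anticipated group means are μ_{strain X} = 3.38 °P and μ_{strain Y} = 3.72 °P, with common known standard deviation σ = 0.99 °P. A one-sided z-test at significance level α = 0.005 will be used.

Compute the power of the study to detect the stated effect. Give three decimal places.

Standardized effect: d = |μ_{strain X} − μ_{strain Y}| / σ = |3.38 − 3.72| / 0.99 = 0.3434
Noncentrality parameter: δ = d·√(n/2) = 0.3434 × √(72/2) = 2.0606
Critical value for a one-sided test at α = 0.005: z_α = 2.576.
Power = P(Z > 2.576 − δ) = Φ(-0.515) = 0.3032.

Power ≈ 0.303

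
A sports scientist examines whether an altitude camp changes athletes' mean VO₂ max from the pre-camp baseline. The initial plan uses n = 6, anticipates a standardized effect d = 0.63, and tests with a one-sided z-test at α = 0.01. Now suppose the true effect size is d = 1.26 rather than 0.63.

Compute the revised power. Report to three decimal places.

Power ≈ 0.776

With d = 1.26: δ = d·√n = 1.26 × √6 = 3.0864. Critical value z_{0.01} = 2.326.
Revised power = P(Z > 2.326 − δ) = Φ(0.760) = 0.7764.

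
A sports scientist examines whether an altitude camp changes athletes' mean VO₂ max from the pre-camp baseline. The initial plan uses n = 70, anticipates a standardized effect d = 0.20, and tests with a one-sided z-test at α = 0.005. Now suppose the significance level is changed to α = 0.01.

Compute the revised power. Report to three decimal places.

Power ≈ 0.257

δ = d·√n = 0.20 × √70 = 1.6733 (unchanged). New critical value: z_{0.01} = 2.326.
Revised power = P(Z > 2.326 − δ) = Φ(-0.653) = 0.2569.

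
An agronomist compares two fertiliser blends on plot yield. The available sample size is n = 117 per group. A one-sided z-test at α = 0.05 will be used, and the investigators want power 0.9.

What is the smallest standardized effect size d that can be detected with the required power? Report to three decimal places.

Need Φ(δ − 1.645) = 0.9, so δ = 1.645 + 1.282 = 2.926.
δ = d·√(n/2) ⇒ d = δ/√(n/2) = 2.926/√(117/2) = 0.3826.

d ≈ 0.383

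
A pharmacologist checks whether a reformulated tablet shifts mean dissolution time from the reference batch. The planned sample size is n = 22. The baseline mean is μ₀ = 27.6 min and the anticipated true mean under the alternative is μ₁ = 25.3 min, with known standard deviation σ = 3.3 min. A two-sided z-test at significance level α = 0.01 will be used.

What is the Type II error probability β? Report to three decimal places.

Standardized effect: d = |μ₁ − μ₀| / σ = |25.3 − 27.6| / 3.3 = 0.6970
Noncentrality parameter: λ = d·√n = 0.6970 × √22 = 3.2691
Two-sided α = 0.01 → critical value z_{0.005} = 2.576.
Power = Φ(λ − 2.576) + Φ(−λ − 2.576) = Φ(0.693) + Φ(-5.845) = 0.7559 + 0.0000 = 0.7559.
Type II error: β = 1 − power = 1 − 0.7559 = 0.2441.

β ≈ 0.244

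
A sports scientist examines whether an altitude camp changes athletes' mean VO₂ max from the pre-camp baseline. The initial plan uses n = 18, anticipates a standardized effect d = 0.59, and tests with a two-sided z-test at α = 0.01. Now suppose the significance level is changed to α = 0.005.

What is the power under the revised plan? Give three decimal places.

Power ≈ 0.381

δ = d·√n = 0.59 × √18 = 2.5032 (unchanged). New critical value: z_{0.0025} = 2.807.
Revised power = Φ(δ − 2.807) + Φ(−δ − 2.807) = Φ(-0.304) + Φ(-5.310) = 0.3806 + 0.0000 = 0.3806.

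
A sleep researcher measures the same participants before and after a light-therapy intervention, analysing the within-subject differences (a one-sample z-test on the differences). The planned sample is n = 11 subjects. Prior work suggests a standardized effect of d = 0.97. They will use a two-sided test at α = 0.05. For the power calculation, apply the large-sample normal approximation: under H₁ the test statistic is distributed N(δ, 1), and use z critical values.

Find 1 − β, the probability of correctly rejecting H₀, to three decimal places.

Power ≈ 0.896

Noncentrality parameter: δ = d·√n = 0.97 × √11 = 3.2171
Critical value for a two-sided test at α = 0.05: z_{α/2} = 1.960.
Power = Φ(δ − 1.960) + Φ(−δ − 1.960) = Φ(1.257) + Φ(-5.177) = 0.8957 + 0.0000 = 0.8957.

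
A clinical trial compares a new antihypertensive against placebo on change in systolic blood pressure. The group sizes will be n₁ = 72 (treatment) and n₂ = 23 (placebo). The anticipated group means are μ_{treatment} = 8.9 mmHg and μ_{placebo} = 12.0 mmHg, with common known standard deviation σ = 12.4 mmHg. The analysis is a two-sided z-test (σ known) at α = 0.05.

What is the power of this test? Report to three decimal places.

Power ≈ 0.181

Standardized effect: d = |μ_{treatment} − μ_{placebo}| / σ = |8.9 − 12.0| / 12.4 = 0.2500
Noncentrality parameter: δ = d / √(1/n₁ + 1/n₂) = 0.2500 / √(1/72 + 1/23) = 1.0438
Two-sided α = 0.05 → critical value z_{0.025} = 1.960.
Power = Φ(δ − 1.960) + Φ(−δ − 1.960) = Φ(-0.916) + Φ(-3.004) = 0.1798 + 0.0013 = 0.1811.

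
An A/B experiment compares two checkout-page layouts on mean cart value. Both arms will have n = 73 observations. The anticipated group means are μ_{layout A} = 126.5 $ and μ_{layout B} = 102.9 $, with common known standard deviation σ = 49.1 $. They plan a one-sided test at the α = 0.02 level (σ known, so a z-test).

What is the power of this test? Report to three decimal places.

Power ≈ 0.802

Standardized effect: d = |μ_{layout A} − μ_{layout B}| / σ = |126.5 − 102.9| / 49.1 = 0.4807
Noncentrality parameter: δ = d·√(n/2) = 0.4807 × √(73/2) = 2.9039
Critical value for a one-sided test at α = 0.02: z_α = 2.054.
Power = P(Z > 2.054 − δ) = Φ(0.850) = 0.8024.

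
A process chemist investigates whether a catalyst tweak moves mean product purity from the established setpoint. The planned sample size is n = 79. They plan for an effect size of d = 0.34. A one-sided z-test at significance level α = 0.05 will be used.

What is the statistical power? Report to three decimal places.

Power ≈ 0.916

Noncentrality parameter: δ = d·√n = 0.34 × √79 = 3.0220
Critical value for a one-sided test at α = 0.05: z_α = 1.645.
Power = P(Z > 1.645 − δ) = Φ(1.377) = 0.9158.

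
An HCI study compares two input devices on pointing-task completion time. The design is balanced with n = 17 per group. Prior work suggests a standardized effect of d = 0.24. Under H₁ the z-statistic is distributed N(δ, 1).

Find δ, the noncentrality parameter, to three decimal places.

δ ≈ 0.700

The noncentrality parameter scales effect size by the design's sample-size factor: δ = d·√(n/2) = 0.24 × √(17/2) = 0.6997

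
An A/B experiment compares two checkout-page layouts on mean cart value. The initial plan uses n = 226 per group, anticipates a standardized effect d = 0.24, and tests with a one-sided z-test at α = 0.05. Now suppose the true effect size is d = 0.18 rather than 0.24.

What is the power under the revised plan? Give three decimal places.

With d = 0.18: δ = d·√(n/2) = 0.18 × √(226/2) = 1.9134. Critical value z_{0.05} = 1.645.
Revised power = Φ(δ − 1.645) = Φ(0.269) = 0.6059.

Power ≈ 0.606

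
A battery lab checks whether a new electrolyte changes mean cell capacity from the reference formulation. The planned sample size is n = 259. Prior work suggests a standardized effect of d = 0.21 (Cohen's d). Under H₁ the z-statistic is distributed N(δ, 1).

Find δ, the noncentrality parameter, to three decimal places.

δ ≈ 3.380

The noncentrality parameter scales effect size by the design's sample-size factor: δ = d·√n = 0.21 × √259 = 3.3796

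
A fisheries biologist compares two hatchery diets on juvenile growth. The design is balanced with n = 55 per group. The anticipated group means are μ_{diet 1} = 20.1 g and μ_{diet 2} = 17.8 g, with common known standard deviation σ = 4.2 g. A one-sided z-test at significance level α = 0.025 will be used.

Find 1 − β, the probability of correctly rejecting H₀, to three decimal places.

Standardized effect: d = |μ_{diet 1} − μ_{diet 2}| / σ = |20.1 − 17.8| / 4.2 = 0.5476
Noncentrality parameter: λ = d·√(n/2) = 0.5476 × √(55/2) = 2.8717
One-sided α = 0.025 → critical value z_{0.025} = 1.960.
Power = P(Z > 1.960 − λ) = Φ(0.912) = 0.8191.

Power ≈ 0.819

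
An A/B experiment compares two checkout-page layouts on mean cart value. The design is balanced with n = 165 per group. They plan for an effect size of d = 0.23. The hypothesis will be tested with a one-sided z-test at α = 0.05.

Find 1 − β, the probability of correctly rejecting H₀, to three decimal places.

Power ≈ 0.672

Noncentrality parameter: δ = d·√(n/2) = 0.23 × √(165/2) = 2.0891
One-sided α = 0.05 → critical value z_{0.05} = 1.645.
Power = P(Z > 1.645 − δ) = Φ(0.444) = 0.6716.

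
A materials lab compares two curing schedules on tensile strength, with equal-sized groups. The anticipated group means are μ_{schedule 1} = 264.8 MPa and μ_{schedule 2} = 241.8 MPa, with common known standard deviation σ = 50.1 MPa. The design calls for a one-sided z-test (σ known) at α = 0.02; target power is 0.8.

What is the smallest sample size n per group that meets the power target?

n = 80 per group

Standardized effect: d = |μ_{schedule 1} − μ_{schedule 2}| / σ = |264.8 − 241.8| / 50.1 = 0.4591
For power 0.8 need Φ(δ − z_{0.02}) = 0.8, so δ = z_{0.02} + z_{0.20} = 2.054 + 0.842 = 2.895.
δ = d·√(n/2) ⇒ n = 2(δ/d)² = 2 × (2.895 / 0.4591)² = 79.55.
Rounding up, n = 80 per group.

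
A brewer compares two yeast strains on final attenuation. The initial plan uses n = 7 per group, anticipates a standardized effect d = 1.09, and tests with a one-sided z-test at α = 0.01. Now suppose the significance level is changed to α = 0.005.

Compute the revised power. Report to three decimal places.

Power ≈ 0.296

δ = d·√(n/2) = 1.09 × √(7/2) = 2.0392 (unchanged). New critical value: z_{0.005} = 2.576.
Revised power = Φ(δ − 2.576) = Φ(-0.537) = 0.2958.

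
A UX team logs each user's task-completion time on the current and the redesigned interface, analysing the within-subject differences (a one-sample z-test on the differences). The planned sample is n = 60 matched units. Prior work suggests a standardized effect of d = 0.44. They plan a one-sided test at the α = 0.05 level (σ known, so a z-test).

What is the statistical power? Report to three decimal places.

Power ≈ 0.961

Noncentrality parameter: δ = d·√n = 0.44 × √60 = 3.4082
One-sided α = 0.05 → critical value z_{0.05} = 1.645.
Power = Φ(δ − 1.645) = Φ(1.763) = 0.9611.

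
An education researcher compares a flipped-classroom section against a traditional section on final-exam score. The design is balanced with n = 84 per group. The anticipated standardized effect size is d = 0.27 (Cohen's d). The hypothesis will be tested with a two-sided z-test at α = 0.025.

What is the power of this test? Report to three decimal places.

Power ≈ 0.312

Noncentrality parameter: δ = d·√(n/2) = 0.27 × √(84/2) = 1.7498
Two-sided α = 0.025 → critical value z_{0.0125} = 2.241.
Power = Φ(δ − 2.241) + Φ(−δ − 2.241) = Φ(-0.492) + Φ(-3.991) = 0.3115 + 0.0000 = 0.3115.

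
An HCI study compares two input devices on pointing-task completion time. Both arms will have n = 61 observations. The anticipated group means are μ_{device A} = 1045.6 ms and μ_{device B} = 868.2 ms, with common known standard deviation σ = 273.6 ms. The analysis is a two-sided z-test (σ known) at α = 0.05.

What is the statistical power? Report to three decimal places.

Power ≈ 0.947

Standardized effect: d = |μ_{device A} − μ_{device B}| / σ = |1045.6 − 868.2| / 273.6 = 0.6484
Noncentrality parameter: δ = d·√(n/2) = 0.6484 × √(61/2) = 3.5809
Two-sided α = 0.05 → critical value z_{0.025} = 1.960.
Power = Φ(δ − 1.960) + Φ(−δ − 1.960) = Φ(1.621) + Φ(-5.541) = 0.9475 + 0.0000 = 0.9475.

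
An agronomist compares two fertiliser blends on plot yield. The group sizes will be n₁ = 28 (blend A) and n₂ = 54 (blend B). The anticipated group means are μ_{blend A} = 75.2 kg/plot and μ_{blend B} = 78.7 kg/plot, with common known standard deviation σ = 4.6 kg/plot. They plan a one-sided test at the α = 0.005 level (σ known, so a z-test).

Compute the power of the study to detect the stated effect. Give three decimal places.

Standardized effect: d = |μ_{blend A} − μ_{blend B}| / σ = |75.2 − 78.7| / 4.6 = 0.7609
Noncentrality parameter: δ = d / √(1/n₁ + 1/n₂) = 0.7609 / √(1/28 + 1/54) = 3.2672
One-sided α = 0.005 → critical value z_{0.005} = 2.576.
Power = Φ(δ − 2.576) = Φ(0.691) = 0.7553.

Power ≈ 0.755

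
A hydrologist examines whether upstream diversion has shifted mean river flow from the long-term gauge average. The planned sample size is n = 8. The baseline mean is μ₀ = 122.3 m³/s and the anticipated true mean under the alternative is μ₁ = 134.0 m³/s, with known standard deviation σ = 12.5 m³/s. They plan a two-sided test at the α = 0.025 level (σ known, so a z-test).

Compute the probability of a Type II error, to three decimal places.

Standardized effect: d = |μ₁ − μ₀| / σ = |134.0 − 122.3| / 12.5 = 0.9360
Noncentrality parameter: δ = d·√n = 0.9360 × √8 = 2.6474
Critical value for a two-sided test at α = 0.025: z_{α/2} = 2.241.
Power = Φ(δ − 2.241) + Φ(−δ − 2.241) = Φ(0.406) + Φ(-4.889) = 0.6576 + 0.0000 = 0.6576.
Type II error: β = 1 − power = 1 − 0.6576 = 0.3424.

β ≈ 0.342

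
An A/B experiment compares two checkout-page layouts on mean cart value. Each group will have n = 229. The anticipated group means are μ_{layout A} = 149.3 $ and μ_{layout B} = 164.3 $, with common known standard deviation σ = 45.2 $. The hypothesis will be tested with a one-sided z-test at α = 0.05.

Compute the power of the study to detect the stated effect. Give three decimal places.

Power ≈ 0.972

Standardized effect: d = |μ_{layout A} − μ_{layout B}| / σ = |149.3 − 164.3| / 45.2 = 0.3319
Noncentrality parameter: λ = d·√(n/2) = 0.3319 × √(229/2) = 3.5510
One-sided α = 0.05 → critical value z_{0.05} = 1.645.
Power = P(Z > 1.645 − λ) = Φ(1.906) = 0.9717.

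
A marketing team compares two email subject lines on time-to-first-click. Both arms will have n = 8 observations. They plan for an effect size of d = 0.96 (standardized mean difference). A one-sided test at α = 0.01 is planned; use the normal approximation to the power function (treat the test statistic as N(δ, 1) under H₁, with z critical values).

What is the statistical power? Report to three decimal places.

Power ≈ 0.342

Noncentrality parameter: δ = d·√(n/2) = 0.96 × √(8/2) = 1.9200
One-sided α = 0.01 → critical value z_{0.01} = 2.326.
Power = Φ(δ − 2.326) = Φ(-0.406) = 0.3422.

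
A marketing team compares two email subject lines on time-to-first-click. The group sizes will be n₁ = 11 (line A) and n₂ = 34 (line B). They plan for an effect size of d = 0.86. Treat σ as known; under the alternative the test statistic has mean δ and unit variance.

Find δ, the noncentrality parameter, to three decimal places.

The noncentrality parameter scales effect size by the design's sample-size factor: δ = d / √(1/n₁ + 1/n₂) = 0.86 / √(1/11 + 1/34) = 2.4793

δ ≈ 2.479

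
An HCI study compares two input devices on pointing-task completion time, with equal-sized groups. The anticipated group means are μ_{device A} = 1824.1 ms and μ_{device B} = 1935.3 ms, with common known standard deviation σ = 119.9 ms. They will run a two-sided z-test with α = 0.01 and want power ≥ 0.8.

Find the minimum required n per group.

n = 28 per group

Standardized effect: d = |μ_{device A} − μ_{device B}| / σ = |1824.1 − 1935.3| / 119.9 = 0.9274
Set Φ(δ − 2.576) = 0.8; then δ − 2.576 = Φ⁻¹(0.8) = 0.842, giving δ = 3.417.
(For δ > 0 the lower-tail rejection region contributes negligibly to power, so the one-term inversion is standard.)
δ = d·√(n/2) ⇒ n = 2(δ/d)² = 2 × (3.417 / 0.9274)² = 27.16.
Round up to the next whole unit.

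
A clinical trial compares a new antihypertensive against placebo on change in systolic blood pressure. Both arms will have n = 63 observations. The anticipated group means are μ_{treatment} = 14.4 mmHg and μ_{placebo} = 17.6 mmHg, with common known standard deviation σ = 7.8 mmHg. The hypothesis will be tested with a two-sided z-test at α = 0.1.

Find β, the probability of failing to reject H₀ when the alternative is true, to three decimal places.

β ≈ 0.255

Standardized effect: d = |μ_{treatment} − μ_{placebo}| / σ = |14.4 − 17.6| / 7.8 = 0.4103
Noncentrality parameter: δ = d·√(n/2) = 0.4103 × √(63/2) = 2.3026
Critical value for a two-sided test at α = 0.1: z_{α/2} = 1.645.
Power = Φ(δ − 1.645) + Φ(−δ − 1.645) = Φ(0.658) + Φ(-3.947) = 0.7446 + 0.0000 = 0.7447.
Type II error: β = 1 − power = 1 − 0.7447 = 0.2553.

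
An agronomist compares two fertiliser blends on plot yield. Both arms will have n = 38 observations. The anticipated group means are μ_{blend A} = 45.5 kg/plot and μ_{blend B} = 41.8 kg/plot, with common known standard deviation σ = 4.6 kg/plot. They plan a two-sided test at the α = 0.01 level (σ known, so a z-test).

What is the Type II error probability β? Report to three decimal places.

Standardized effect: d = |μ_{blend A} − μ_{blend B}| / σ = |45.5 − 41.8| / 4.6 = 0.8043
Noncentrality parameter: δ = d·√(n/2) = 0.8043 × √(38/2) = 3.5061
Two-sided α = 0.01 → critical value z_{0.005} = 2.576.
Power = Φ(δ − 2.576) + Φ(−δ − 2.576) = Φ(0.930) + Φ(-6.082) = 0.8239 + 0.0000 = 0.8239.
Type II error: β = 1 − power = 1 − 0.8239 = 0.1761.

β ≈ 0.176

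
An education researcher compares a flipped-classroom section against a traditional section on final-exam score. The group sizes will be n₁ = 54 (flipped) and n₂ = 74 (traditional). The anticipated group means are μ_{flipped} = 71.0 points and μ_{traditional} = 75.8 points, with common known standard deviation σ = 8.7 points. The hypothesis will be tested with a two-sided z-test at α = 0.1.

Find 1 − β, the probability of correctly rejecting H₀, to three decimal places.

Standardized effect: d = |μ_{flipped} − μ_{traditional}| / σ = |71.0 − 75.8| / 8.7 = 0.5517
Noncentrality parameter: δ = d / √(1/n₁ + 1/n₂) = 0.5517 / √(1/54 + 1/74) = 3.0827
Two-sided α = 0.1 → critical value z_{0.05} = 1.645.
Power = Φ(δ − 1.645) + Φ(−δ − 1.645) = Φ(1.438) + Φ(-4.728) = 0.9248 + 0.0000 = 0.9248.

Power ≈ 0.925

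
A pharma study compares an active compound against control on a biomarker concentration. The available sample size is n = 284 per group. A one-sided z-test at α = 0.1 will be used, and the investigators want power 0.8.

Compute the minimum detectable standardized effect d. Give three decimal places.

d ≈ 0.178

Need Φ(δ − 1.282) = 0.8, so δ = 1.282 + 0.842 = 2.123.
δ = d·√(n/2) ⇒ d = δ/√(n/2) = 2.123/√(284/2) = 0.1782.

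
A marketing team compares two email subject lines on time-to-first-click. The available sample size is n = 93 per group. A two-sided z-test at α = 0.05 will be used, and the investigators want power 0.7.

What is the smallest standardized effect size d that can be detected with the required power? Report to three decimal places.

d ≈ 0.364

Required noncentrality: δ = z_{0.025} + z_{0.30} = 1.960 + 0.524 = 2.484.
(Lower-tail contribution to power is negligible for δ > 0.)
δ = d·√(n/2) ⇒ d = δ/√(n/2) = 2.484/√(93/2) = 0.3643.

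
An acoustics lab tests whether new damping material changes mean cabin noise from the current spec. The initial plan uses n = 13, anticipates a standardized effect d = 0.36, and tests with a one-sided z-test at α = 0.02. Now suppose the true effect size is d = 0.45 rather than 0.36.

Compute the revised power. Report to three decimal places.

Power ≈ 0.333

With d = 0.45: δ = d·√n = 0.45 × √13 = 1.6225. Critical value z_{0.02} = 2.054.
Revised power = P(Z > 2.054 − δ) = Φ(-0.431) = 0.3331.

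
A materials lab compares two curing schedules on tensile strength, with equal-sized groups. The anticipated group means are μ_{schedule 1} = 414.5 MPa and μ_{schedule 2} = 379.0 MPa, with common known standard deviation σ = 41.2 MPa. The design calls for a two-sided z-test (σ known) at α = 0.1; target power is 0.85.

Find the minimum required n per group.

Standardized effect: d = |μ_{schedule 1} − μ_{schedule 2}| / σ = |414.5 − 379.0| / 41.2 = 0.8617
Set Φ(δ − 1.645) = 0.85; then δ − 1.645 = Φ⁻¹(0.85) = 1.036, giving δ = 2.681.
(For δ > 0 the lower-tail rejection region contributes negligibly to power, so the one-term inversion is standard.)
δ = d·√(n/2) ⇒ n = 2(δ/d)² = 2 × (2.681 / 0.8617)² = 19.37.
Rounding up, n = 20 per group.

n = 20 per group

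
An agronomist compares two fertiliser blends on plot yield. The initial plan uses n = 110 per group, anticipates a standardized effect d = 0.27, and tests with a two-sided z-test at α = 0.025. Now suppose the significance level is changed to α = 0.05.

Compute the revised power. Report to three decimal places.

δ = d·√(n/2) = 0.27 × √(110/2) = 2.0024 (unchanged). New critical value: z_{0.025} = 1.960.
Revised power = Φ(δ − 1.960) + Φ(−δ − 1.960) = Φ(0.042) + Φ(-3.962) = 0.5169 + 0.0000 = 0.5170.

Power ≈ 0.517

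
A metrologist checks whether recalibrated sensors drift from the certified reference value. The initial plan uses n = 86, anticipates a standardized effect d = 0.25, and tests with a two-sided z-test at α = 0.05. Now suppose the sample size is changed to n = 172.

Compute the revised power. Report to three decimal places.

With n = 172: δ = d·√n = 0.25 × √172 = 3.2787. Critical value z_{0.025} = 1.960.
Revised power = Φ(δ − 1.960) + Φ(−δ − 1.960) = Φ(1.319) + Φ(-5.239) = 0.9064 + 0.0000 = 0.9064.

Power ≈ 0.906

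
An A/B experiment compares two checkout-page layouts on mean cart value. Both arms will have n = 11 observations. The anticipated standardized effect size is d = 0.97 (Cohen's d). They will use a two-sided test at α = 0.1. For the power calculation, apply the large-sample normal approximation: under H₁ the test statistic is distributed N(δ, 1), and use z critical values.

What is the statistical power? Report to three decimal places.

Noncentrality parameter: λ = d·√(n/2) = 0.97 × √(11/2) = 2.2749
Two-sided α = 0.1 → critical value z_{0.05} = 1.645.
Power = Φ(λ − 1.645) + Φ(−λ − 1.645) = Φ(0.630) + Φ(-3.920) = 0.7357 + 0.0000 = 0.7357.

Power ≈ 0.736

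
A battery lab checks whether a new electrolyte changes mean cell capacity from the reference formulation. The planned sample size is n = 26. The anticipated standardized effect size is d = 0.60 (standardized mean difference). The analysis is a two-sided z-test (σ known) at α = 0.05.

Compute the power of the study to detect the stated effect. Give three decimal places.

Noncentrality parameter: δ = d·√n = 0.60 × √26 = 3.0594
Two-sided α = 0.05 → critical value z_{0.025} = 1.960.
Power = Φ(δ − 1.960) + Φ(−δ − 1.960) = Φ(1.099) + Φ(-5.019) = 0.8642 + 0.0000 = 0.8642.

Power ≈ 0.864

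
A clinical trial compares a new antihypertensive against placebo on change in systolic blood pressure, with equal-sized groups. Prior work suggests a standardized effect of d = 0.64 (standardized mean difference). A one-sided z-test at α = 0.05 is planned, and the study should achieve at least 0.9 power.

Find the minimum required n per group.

n = 42 per group

For power 0.9 need Φ(δ − z_{0.05}) = 0.9, so δ = z_{0.05} + z_{0.10} = 1.645 + 1.282 = 2.926.
δ = d·√(n/2) ⇒ n = 2(δ/d)² = 2 × (2.926 / 0.64)² = 41.82.
Rounding up, n = 42 per group.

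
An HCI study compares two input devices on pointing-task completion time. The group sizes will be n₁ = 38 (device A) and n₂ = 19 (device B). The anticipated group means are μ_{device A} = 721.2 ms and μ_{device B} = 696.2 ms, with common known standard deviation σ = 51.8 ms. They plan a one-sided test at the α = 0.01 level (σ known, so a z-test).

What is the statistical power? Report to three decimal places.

Power ≈ 0.271

Standardized effect: d = |μ_{device A} − μ_{device B}| / σ = |721.2 − 696.2| / 51.8 = 0.4826
Noncentrality parameter: δ = d / √(1/n₁ + 1/n₂) = 0.4826 / √(1/38 + 1/19) = 1.7177
Critical value for a one-sided test at α = 0.01: z_α = 2.326.
Power = P(Z > 2.326 − δ) = Φ(-0.609) = 0.2714.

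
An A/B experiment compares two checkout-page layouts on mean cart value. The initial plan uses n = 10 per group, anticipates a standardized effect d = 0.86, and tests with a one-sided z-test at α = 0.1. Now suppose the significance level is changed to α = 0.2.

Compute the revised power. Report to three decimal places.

δ = d·√(n/2) = 0.86 × √(10/2) = 1.9230 (unchanged). New critical value: z_{0.2} = 0.842.
Revised power = Φ(δ − 0.842) = Φ(1.081) = 0.8602.

Power ≈ 0.860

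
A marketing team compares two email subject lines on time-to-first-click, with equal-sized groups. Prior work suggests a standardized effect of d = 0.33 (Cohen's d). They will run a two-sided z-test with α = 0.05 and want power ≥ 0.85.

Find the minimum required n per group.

n = 165 per group

Set Φ(δ − 1.960) = 0.85; then δ − 1.960 = Φ⁻¹(0.85) = 1.036, giving δ = 2.996.
(For δ > 0 the lower-tail rejection region contributes negligibly to power, so the one-term inversion is standard.)
δ = d·√(n/2) ⇒ n = 2(δ/d)² = 2 × (2.996 / 0.33)² = 164.89.
Rounding up, n = 165 per group.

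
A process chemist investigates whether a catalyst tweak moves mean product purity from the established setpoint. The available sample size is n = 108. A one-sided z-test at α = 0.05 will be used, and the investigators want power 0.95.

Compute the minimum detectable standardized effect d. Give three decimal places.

d ≈ 0.317

Need Φ(δ − 1.645) = 0.95, so δ = 1.645 + 1.645 = 3.290.
δ = d·√n ⇒ d = δ/√n = 3.290/√108 = 0.3166.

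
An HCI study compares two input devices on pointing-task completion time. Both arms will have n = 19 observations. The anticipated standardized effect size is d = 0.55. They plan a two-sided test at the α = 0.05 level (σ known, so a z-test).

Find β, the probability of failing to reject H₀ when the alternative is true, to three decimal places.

β ≈ 0.604

Noncentrality parameter: λ = d·√(n/2) = 0.55 × √(19/2) = 1.6952
Critical value for a two-sided test at α = 0.05: z_{α/2} = 1.960.
Power = Φ(λ − 1.960) + Φ(−λ − 1.960) = Φ(-0.265) + Φ(-3.655) = 0.3956 + 0.0001 = 0.3957.
Type II error: β = 1 − power = 1 − 0.3957 = 0.6043.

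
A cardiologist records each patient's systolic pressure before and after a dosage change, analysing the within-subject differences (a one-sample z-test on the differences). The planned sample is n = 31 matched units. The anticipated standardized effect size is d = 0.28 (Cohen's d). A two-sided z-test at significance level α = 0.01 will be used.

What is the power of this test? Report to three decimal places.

Noncentrality parameter: δ = d·√n = 0.28 × √31 = 1.5590
Critical value for a two-sided test at α = 0.01: z_{α/2} = 2.576.
Power = Φ(δ − 2.576) + Φ(−δ − 2.576) = Φ(-1.017) + Φ(-4.135) = 0.1546 + 0.0000 = 0.1546.

Power ≈ 0.155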